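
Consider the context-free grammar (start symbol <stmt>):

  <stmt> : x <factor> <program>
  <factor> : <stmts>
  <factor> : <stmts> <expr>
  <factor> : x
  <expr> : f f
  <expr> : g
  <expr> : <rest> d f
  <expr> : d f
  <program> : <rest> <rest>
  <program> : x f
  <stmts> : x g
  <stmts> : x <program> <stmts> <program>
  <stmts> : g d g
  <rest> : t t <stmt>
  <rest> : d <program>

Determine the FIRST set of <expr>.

<expr> : f f contributes {f}.
<expr> : g contributes {g}.
From <expr> : <rest> d f: add FIRST(<rest>) = { d, t }.
<expr> : d f contributes {d}.
Union: FIRST(<expr>) = { d, f, g, t }.

{ d, f, g, t }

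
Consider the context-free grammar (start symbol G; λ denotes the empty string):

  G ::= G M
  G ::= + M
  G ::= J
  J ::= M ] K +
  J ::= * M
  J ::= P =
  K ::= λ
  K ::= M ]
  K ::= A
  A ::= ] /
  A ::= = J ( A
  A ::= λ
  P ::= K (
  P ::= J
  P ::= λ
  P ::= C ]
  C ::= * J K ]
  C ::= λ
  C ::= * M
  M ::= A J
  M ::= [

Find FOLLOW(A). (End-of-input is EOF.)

In K ::= A: A is at the end, add FOLLOW(K) = { (, +, ] }.
In A ::= = J ( A: A is at the end, add FOLLOW(A) = { (, *, +, =, [, ] }.
In M ::= A J: add FIRST(J) = { (, *, =, [, ] }.
Union: FOLLOW(A) = { (, *, +, =, [, ] }.

{ (, *, +, =, [, ] }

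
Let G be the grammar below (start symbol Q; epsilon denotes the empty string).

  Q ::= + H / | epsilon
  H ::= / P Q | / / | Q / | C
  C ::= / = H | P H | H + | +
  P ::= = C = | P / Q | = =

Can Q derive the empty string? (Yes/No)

Yes

Q has an epsilon-production, so Q ⇒ epsilon.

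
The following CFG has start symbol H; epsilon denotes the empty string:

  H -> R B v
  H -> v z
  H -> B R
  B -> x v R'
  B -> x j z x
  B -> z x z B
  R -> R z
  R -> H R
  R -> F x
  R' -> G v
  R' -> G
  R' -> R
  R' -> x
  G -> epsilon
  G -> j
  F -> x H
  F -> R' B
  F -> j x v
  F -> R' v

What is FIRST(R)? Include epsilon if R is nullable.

{ j, v, x, z }

From R -> R z: add FIRST(R) = { j, v, x, z }.
From R -> H R: add FIRST(H) = { j, v, x, z }.
From R -> F x: add FIRST(F) = { j, v, x, z }.
Union: FIRST(R) = { j, v, x, z }.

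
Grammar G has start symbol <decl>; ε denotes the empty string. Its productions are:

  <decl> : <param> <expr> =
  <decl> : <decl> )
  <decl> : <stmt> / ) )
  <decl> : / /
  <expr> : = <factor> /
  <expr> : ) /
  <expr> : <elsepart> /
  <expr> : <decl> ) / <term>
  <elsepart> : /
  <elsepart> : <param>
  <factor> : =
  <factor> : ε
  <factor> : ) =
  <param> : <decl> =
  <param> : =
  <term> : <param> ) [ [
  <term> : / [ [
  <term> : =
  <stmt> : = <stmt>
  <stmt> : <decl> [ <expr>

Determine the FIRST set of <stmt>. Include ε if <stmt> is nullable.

{ /, = }

<stmt> : = <stmt> contributes {=}.
From <stmt> : <decl> [ <expr>: add FIRST(<decl>) = { /, = }.
Union: FIRST(<stmt>) = { /, = }.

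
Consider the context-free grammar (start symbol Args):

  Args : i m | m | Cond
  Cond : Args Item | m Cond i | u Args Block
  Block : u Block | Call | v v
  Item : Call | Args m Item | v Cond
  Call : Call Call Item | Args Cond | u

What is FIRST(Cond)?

From Cond : Args Item: add FIRST(Args) = { i, m, u }.
Cond : m Cond i contributes {m}.
Cond : u Args Block contributes {u}.
Union: FIRST(Cond) = { i, m, u }.

{ i, m, u }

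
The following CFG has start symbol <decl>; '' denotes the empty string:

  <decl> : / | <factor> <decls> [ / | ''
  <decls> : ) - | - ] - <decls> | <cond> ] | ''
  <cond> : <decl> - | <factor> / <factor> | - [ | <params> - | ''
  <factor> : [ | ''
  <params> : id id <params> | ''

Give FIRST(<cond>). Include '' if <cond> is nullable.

From <cond> : <decl> -: <decl> nullable, take FIRST(<decl>) ∪ {-} = { ), -, /, [, ], id }.
From <cond> : <factor> / <factor>: <factor> nullable, take FIRST(<factor>) ∪ {/} = { /, [ }.
<cond> : - [ contributes {-}.
From <cond> : <params> -: <params> nullable, take FIRST(<params>) ∪ {-} = { -, id }.
<cond> : '' contributes ''.
Union: FIRST(<cond>) = { ), -, /, [, ], id, '' }.

{ ), -, /, [, ], id, '' }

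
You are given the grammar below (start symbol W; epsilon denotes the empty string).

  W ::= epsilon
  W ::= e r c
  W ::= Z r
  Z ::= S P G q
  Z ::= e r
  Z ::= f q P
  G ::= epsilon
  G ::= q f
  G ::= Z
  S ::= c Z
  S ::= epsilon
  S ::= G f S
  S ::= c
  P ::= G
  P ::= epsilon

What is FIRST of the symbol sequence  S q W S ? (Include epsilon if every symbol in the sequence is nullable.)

{ c, e, f, q }

Add FIRST(S)\{epsilon} = { c, e, f, q }; S is nullable, continue.
q is a terminal; add {q} and stop.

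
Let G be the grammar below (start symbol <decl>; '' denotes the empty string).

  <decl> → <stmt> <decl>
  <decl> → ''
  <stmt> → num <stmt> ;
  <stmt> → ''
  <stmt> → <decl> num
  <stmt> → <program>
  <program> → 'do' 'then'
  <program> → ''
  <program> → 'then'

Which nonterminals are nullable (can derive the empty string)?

{ <decl>, <program>, <stmt> }

Directly nullable (have an ''-production): <decl>, <stmt>, <program>.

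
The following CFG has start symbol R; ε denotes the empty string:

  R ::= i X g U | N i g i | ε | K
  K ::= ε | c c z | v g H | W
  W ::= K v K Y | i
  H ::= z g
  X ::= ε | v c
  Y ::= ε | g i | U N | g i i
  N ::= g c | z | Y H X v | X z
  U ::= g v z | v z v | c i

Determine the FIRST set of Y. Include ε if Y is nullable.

Y ::= ε contributes ε.
Y ::= g i contributes {g}.
From Y ::= U N: add FIRST(U) = { c, g, v }.
Y ::= g i i contributes {g}.
Union: FIRST(Y) = { c, g, v, ε }.

{ c, g, v, ε }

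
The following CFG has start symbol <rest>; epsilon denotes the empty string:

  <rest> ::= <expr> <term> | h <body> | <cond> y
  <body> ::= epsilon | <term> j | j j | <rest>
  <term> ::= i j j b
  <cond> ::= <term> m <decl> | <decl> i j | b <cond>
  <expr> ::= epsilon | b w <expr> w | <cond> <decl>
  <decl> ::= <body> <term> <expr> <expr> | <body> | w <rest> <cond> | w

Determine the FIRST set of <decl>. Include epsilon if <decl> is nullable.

{ b, h, i, j, w, epsilon }

From <decl> ::= <body> <term> <expr> <expr>: <body> nullable, take FIRST(<body>) ∪ FIRST(<term>) = { b, h, i, j, w }.
From <decl> ::= <body>: add FIRST(<body>) = { b, h, i, j, w, epsilon } (including epsilon since <body> is nullable).
<decl> ::= w <rest> <cond> contributes {w}.
<decl> ::= w contributes {w}.
Union: FIRST(<decl>) = { b, h, i, j, w, epsilon }.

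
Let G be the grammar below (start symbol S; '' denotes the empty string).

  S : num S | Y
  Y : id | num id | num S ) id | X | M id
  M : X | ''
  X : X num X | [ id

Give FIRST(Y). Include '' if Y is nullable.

Y : id contributes {id}.
Y : num id contributes {num}.
Y : num S ) id contributes {num}.
From Y : X: add FIRST(X) = { [ }.
From Y : M id: M nullable, take FIRST(M) ∪ {id} = { [, id }.
Union: FIRST(Y) = { [, id, num }.

{ [, id, num }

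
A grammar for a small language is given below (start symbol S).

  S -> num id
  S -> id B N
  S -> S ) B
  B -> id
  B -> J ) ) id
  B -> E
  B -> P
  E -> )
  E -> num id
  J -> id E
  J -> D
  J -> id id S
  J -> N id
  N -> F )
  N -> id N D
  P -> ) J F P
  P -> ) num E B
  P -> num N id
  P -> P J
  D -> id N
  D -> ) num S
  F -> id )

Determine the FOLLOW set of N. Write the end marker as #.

{ #, ), id }

In S -> id B N: N is at the end, add FOLLOW(S) = { #, ), id }.
In J -> N id: add FIRST(id) = { id }.
In N -> id N D: add FIRST(D) = { ), id }.
In P -> num N id: add FIRST(id) = { id }.
In D -> id N: N is at the end, add FOLLOW(D) = { #, ), id }.
Union: FOLLOW(N) = { #, ), id }.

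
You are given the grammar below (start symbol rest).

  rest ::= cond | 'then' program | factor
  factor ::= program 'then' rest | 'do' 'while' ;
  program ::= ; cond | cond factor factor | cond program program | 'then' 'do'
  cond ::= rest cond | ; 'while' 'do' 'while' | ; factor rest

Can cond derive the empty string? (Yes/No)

No nonterminal in this grammar is nullable.
No production of cond has an RHS whose symbols are all nullable, so cond is not nullable.

No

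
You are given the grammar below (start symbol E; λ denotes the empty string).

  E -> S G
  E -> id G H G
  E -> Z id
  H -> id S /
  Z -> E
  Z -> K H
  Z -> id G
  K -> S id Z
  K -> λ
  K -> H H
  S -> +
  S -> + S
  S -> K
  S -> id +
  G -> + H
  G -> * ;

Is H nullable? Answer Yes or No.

Nullable nonterminals: K, S.
No production of H has an RHS whose symbols are all nullable, so H is not nullable.

No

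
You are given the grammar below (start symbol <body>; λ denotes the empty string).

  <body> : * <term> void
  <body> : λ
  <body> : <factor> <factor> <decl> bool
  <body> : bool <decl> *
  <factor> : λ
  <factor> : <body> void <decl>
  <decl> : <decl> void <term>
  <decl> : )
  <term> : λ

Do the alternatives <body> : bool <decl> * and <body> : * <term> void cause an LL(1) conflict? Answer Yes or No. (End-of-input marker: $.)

No

FIRST(bool <decl> *) = { bool } and FIRST(* <term> void) = { * }.
The FIRST sets are disjoint and neither alternative is nullable — no conflict.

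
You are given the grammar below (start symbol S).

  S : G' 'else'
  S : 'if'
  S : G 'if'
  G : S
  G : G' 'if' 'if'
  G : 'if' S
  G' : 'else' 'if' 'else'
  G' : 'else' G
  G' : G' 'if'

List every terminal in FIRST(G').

{ 'else' }

G' : 'else' 'if' 'else' contributes {'else'}.
G' : 'else' G contributes {'else'}.
From G' : G' 'if': add FIRST(G') = { 'else' }.
Union: FIRST(G') = { 'else' }.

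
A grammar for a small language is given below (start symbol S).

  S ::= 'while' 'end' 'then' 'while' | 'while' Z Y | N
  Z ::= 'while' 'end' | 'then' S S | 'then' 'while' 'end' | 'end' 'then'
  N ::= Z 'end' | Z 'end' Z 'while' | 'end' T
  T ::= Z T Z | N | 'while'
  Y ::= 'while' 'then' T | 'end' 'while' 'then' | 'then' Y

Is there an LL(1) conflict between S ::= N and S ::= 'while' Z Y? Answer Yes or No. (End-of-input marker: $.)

FIRST(N) = { 'end', 'then', 'while' } and FIRST('while' Z Y) = { 'while' }.
Both contain 'while', so the two alternatives are not disjoint — LL(1) conflict.

Yes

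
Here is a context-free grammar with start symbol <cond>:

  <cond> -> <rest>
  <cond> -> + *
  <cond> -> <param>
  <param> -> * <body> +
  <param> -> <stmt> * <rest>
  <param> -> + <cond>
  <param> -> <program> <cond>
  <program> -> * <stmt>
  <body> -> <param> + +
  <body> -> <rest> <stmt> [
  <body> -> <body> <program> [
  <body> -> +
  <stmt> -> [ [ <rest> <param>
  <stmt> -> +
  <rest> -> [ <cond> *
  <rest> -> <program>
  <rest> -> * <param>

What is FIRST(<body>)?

From <body> -> <param> + +: add FIRST(<param>) = { *, +, [ }.
From <body> -> <rest> <stmt> [: add FIRST(<rest>) = { *, [ }.
From <body> -> <body> <program> [: add FIRST(<body>) = { *, +, [ }.
<body> -> + contributes {+}.
Union: FIRST(<body>) = { *, +, [ }.

{ *, +, [ }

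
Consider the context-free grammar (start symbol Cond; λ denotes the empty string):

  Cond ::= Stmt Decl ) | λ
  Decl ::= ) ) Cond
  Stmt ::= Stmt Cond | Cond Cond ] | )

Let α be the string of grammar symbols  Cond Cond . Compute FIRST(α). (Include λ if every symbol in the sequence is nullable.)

Add FIRST(Cond)\{λ} = { ), ] }; Cond is nullable, continue.
Add FIRST(Cond)\{λ} = { ), ] }; Cond is nullable, continue.
Every symbol is nullable, so include λ.

{ ), ], λ }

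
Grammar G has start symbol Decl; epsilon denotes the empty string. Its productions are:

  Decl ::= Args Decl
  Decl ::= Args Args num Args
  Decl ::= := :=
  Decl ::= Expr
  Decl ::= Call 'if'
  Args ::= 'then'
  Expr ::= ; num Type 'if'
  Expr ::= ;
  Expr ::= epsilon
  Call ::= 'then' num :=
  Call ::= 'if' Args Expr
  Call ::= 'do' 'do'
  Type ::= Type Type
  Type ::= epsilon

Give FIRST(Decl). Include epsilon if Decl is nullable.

{ 'do', 'if', 'then', :=, ;, epsilon }

From Decl ::= Args Decl: add FIRST(Args) = { 'then' }.
From Decl ::= Args Args num Args: add FIRST(Args) = { 'then' }.
Decl ::= := := contributes {:=}.
From Decl ::= Expr: add FIRST(Expr) = { ;, epsilon } (including epsilon since Expr is nullable).
From Decl ::= Call 'if': add FIRST(Call) = { 'do', 'if', 'then' }.
Union: FIRST(Decl) = { 'do', 'if', 'then', :=, ;, epsilon }.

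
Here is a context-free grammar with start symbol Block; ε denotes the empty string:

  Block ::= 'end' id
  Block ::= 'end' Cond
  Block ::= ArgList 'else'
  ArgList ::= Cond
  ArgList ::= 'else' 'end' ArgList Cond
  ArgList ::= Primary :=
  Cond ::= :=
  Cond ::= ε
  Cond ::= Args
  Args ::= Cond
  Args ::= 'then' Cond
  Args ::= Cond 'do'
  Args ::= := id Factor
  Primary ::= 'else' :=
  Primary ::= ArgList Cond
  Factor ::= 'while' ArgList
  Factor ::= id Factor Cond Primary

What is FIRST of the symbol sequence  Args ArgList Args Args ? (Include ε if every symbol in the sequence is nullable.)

{ 'do', 'else', 'then', :=, ε }

Add FIRST(Args)\{ε} = { 'do', 'then', := }; Args is nullable, continue.
Add FIRST(ArgList)\{ε} = { 'do', 'else', 'then', := }; ArgList is nullable, continue.
Add FIRST(Args)\{ε} = { 'do', 'then', := }; Args is nullable, continue.
Add FIRST(Args)\{ε} = { 'do', 'then', := }; Args is nullable, continue.
Every symbol is nullable, so include ε.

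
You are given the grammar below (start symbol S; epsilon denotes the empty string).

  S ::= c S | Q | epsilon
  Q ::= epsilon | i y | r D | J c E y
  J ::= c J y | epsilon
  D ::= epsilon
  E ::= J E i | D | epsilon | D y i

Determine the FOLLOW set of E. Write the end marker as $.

In Q ::= J c E y: add FIRST(y) = { y }.
In E ::= J E i: add FIRST(i) = { i }.
Union: FOLLOW(E) = { i, y }.

{ i, y }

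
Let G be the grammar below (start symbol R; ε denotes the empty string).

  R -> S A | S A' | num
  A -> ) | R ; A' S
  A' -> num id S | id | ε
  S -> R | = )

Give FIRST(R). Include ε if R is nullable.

From R -> S A: add FIRST(S) = { =, num }.
From R -> S A': add FIRST(S) = { =, num }.
R -> num contributes {num}.
Union: FIRST(R) = { =, num }.

{ =, num }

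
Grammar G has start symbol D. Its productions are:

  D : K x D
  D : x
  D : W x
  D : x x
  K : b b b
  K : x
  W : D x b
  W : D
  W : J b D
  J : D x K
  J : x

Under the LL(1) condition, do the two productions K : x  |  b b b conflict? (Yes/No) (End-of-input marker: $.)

FIRST(x) = { x } and FIRST(b b b) = { b }.
The FIRST sets are disjoint and neither alternative is nullable — no conflict.

No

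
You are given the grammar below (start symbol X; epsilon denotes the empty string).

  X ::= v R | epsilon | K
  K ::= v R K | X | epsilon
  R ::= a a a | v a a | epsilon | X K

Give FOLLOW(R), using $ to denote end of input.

{ $, v }

In X ::= v R: R is at the end, add FOLLOW(X) = { $, v }.
In K ::= v R K: add FIRST(K)\{epsilon} = { v }.
  Since K is nullable, also add FOLLOW(K) = { $, v }.
Union: FOLLOW(R) = { $, v }.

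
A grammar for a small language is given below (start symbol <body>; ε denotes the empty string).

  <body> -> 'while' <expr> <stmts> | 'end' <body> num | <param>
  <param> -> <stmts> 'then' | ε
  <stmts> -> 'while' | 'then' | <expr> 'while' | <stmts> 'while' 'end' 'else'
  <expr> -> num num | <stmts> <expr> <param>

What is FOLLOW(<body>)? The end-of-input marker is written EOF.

{ EOF, num }

<body> is the start symbol, so EOF ∈ FOLLOW(<body>).
In <body> -> 'end' <body> num: add FIRST(num) = { num }.
Union: FOLLOW(<body>) = { EOF, num }.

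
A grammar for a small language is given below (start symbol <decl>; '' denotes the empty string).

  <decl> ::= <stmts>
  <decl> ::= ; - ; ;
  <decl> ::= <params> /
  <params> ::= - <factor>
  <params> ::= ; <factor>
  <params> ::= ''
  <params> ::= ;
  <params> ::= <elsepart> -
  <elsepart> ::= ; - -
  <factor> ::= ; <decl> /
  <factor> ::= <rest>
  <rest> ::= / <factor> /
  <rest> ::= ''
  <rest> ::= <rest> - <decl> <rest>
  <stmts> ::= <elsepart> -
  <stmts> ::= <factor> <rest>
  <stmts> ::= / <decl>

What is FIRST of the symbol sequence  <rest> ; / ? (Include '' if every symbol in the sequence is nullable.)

{ -, /, ; }

Add FIRST(<rest>)\{''} = { -, / }; <rest> is nullable, continue.
; is a terminal; add {;} and stop.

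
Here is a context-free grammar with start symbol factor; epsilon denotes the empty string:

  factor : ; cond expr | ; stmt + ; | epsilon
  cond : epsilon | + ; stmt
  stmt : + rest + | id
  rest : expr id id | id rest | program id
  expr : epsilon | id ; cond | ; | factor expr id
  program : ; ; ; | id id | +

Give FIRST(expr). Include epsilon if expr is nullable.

expr : epsilon contributes epsilon.
expr : id ; cond contributes {id}.
expr : ; contributes {;}.
From expr : factor expr id: factor, expr nullable, take FIRST(factor) ∪ FIRST(expr) ∪ {id} = { ;, id }.
Union: FIRST(expr) = { ;, id, epsilon }.

{ ;, id, epsilon }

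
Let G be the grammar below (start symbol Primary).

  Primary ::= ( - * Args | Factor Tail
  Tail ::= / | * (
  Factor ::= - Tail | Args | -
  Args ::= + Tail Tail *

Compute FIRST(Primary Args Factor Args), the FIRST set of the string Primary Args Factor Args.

Add FIRST(Primary) = { (, +, - }; Primary is not nullable, stop.

{ (, +, - }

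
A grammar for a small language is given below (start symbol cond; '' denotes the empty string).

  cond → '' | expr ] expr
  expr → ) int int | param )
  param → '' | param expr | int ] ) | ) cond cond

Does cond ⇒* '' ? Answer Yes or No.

Yes

cond has an ''-production, so cond ⇒ ''.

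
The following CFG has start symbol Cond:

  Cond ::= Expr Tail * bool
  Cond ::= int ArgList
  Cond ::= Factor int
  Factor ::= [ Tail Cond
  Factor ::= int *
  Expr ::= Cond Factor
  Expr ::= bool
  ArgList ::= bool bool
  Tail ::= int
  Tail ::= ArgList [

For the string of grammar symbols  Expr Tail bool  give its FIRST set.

Add FIRST(Expr) = { [, bool, int }; Expr is not nullable, stop.

{ [, bool, int }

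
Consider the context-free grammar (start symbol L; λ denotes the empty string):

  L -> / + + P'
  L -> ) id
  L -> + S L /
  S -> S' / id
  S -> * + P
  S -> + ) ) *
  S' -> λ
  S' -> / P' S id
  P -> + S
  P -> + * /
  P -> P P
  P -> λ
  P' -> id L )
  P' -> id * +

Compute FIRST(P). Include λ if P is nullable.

P -> + S contributes {+}.
P -> + * / contributes {+}.
From P -> P P: P, P nullable, take FIRST(P) ∪ FIRST(P) = { + }; also λ since the whole RHS is nullable.
P -> λ contributes λ.
Union: FIRST(P) = { +, λ }.

{ +, λ }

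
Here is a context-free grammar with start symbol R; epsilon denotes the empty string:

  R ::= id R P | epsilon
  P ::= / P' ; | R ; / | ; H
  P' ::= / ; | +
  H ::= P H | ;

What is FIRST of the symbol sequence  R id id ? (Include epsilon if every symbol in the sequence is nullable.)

{ id }

Add FIRST(R)\{epsilon} = { id }; R is nullable, continue.
id is a terminal; add {id} and stop.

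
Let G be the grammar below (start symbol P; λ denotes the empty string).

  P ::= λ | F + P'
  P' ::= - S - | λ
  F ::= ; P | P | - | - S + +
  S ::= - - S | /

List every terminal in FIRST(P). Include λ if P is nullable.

{ +, -, ;, λ }

P ::= λ contributes λ.
From P ::= F + P': F nullable, take FIRST(F) ∪ {+} = { +, -, ; }.
Union: FIRST(P) = { +, -, ;, λ }.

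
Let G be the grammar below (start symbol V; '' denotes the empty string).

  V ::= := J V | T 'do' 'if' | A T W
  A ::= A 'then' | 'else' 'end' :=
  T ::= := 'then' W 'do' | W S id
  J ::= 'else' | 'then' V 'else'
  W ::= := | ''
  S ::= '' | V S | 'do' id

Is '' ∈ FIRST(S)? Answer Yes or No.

S has an ''-production, so S ⇒ ''.

Yes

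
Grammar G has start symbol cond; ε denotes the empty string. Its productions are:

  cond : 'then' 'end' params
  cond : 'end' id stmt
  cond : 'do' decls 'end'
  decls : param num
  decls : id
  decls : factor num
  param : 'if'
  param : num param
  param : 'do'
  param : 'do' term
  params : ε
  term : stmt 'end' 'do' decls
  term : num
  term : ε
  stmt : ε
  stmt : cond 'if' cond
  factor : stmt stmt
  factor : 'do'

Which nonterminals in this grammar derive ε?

Directly nullable (have an ε-production): params, term, stmt.
factor : stmt stmt with every symbol nullable, so factor is nullable.
No other nonterminal has a production whose RHS symbols are all nullable.

{ factor, params, stmt, term }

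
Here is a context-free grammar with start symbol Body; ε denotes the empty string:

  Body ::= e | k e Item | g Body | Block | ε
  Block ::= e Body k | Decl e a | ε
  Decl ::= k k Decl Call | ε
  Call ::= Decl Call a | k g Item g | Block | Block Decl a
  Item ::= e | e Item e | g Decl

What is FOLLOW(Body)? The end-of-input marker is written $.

{ $, k }

Body is the start symbol, so $ ∈ FOLLOW(Body).
In Body ::= g Body: Body is at the end, add FOLLOW(Body) = { $, k }.
In Block ::= e Body k: add FIRST(k) = { k }.
Union: FOLLOW(Body) = { $, k }.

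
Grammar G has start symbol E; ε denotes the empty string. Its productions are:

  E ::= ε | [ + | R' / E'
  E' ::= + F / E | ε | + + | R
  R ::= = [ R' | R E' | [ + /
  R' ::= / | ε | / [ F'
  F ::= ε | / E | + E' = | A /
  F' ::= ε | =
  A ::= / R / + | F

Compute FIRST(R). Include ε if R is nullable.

R ::= = [ R' contributes {=}.
From R ::= R E': add FIRST(R) = { =, [ }.
R ::= [ + / contributes {[}.
Union: FIRST(R) = { =, [ }.

{ =, [ }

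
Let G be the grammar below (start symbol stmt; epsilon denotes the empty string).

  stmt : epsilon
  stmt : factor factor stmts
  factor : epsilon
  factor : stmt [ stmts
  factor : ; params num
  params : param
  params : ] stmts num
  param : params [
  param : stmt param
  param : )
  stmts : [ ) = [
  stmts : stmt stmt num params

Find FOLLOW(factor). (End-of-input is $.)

In stmt : factor factor stmts: add FIRST(factor stmts) = { ;, [, num }.
In stmt : factor factor stmts: add FIRST(stmts) = { ;, [, num }.
Union: FOLLOW(factor) = { ;, [, num }.

{ ;, [, num }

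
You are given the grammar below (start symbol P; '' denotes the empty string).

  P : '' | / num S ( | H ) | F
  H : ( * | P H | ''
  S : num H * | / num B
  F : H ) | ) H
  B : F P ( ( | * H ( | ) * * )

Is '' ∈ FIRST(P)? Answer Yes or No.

P has an ''-production, so P ⇒ ''.

Yes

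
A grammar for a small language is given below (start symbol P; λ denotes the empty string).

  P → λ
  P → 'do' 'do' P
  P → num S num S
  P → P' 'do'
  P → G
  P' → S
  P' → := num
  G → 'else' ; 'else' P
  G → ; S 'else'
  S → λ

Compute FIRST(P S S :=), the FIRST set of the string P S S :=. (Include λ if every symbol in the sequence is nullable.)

{ 'do', 'else', :=, ;, num }

Add FIRST(P)\{λ} = { 'do', 'else', :=, ;, num }; P is nullable, continue.
Add FIRST(S)\{λ} = {  }; S is nullable, continue.
Add FIRST(S)\{λ} = {  }; S is nullable, continue.
:= is a terminal; add {:=} and stop.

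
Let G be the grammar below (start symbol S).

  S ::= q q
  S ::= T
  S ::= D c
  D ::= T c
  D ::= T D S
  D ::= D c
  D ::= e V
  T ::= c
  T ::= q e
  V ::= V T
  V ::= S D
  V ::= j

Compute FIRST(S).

{ c, e, q }

S ::= q q contributes {q}.
From S ::= T: add FIRST(T) = { c, q }.
From S ::= D c: add FIRST(D) = { c, e, q }.
Union: FIRST(S) = { c, e, q }.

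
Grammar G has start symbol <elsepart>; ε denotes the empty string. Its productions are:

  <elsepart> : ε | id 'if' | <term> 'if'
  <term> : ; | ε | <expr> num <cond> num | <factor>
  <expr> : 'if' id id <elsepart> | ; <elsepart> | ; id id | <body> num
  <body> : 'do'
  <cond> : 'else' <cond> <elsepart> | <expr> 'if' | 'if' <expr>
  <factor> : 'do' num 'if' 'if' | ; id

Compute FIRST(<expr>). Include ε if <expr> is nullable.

<expr> : 'if' id id <elsepart> contributes {'if'}.
<expr> : ; <elsepart> contributes {;}.
<expr> : ; id id contributes {;}.
From <expr> : <body> num: add FIRST(<body>) = { 'do' }.
Union: FIRST(<expr>) = { 'do', 'if', ; }.

{ 'do', 'if', ; }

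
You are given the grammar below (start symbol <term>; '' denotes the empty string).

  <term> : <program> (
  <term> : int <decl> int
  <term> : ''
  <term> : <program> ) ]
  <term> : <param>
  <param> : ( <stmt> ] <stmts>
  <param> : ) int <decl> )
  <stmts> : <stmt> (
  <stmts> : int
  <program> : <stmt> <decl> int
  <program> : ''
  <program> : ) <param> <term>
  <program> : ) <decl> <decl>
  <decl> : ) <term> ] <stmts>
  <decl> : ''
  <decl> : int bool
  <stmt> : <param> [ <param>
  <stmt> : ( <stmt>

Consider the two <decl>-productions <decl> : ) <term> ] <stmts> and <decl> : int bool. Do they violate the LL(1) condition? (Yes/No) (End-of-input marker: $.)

No

FIRST() <term> ] <stmts>) = { ) } and FIRST(int bool) = { int }.
The FIRST sets are disjoint and neither alternative is nullable — no conflict.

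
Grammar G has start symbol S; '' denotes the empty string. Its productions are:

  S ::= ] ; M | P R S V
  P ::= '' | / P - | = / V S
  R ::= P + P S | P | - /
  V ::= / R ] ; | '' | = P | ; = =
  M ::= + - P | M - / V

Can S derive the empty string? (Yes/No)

Nullable nonterminals: P, R, V.
No production of S has an RHS whose symbols are all nullable, so S is not nullable.

No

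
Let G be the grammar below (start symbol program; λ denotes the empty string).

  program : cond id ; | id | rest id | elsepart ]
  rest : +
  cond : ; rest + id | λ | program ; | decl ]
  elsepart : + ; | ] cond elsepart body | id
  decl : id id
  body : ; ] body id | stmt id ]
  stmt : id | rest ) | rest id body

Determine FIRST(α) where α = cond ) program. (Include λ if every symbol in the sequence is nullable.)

{ ), +, ;, ], id }

Add FIRST(cond)\{λ} = { +, ;, ], id }; cond is nullable, continue.
) is a terminal; add {)} and stop.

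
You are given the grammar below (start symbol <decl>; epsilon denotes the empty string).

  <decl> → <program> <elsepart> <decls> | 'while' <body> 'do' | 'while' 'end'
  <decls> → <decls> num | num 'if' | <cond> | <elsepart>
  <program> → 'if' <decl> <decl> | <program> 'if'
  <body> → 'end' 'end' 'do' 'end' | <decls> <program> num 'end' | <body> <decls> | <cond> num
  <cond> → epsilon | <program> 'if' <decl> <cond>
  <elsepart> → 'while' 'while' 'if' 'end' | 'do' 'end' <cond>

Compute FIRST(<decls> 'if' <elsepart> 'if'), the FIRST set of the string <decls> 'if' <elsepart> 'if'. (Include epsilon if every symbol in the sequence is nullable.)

Add FIRST(<decls>)\{epsilon} = { 'do', 'if', 'while', num }; <decls> is nullable, continue.
'if' is a terminal; add {'if'} and stop.

{ 'do', 'if', 'while', num }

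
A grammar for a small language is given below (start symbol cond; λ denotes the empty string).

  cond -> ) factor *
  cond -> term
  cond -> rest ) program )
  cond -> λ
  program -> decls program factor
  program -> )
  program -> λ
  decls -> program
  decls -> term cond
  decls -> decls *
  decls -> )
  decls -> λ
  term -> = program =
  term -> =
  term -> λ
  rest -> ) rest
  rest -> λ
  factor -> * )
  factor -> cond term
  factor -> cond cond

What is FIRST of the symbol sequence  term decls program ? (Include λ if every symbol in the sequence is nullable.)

{ ), *, =, λ }

Add FIRST(term)\{λ} = { = }; term is nullable, continue.
Add FIRST(decls)\{λ} = { ), *, = }; decls is nullable, continue.
Add FIRST(program)\{λ} = { ), *, = }; program is nullable, continue.
Every symbol is nullable, so include λ.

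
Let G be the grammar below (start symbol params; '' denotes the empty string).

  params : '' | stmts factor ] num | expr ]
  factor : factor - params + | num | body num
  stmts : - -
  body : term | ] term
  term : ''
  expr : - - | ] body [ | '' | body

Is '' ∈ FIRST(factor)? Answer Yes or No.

Nullable nonterminals: body, expr, params, term.
No production of factor has an RHS whose symbols are all nullable, so factor is not nullable.

No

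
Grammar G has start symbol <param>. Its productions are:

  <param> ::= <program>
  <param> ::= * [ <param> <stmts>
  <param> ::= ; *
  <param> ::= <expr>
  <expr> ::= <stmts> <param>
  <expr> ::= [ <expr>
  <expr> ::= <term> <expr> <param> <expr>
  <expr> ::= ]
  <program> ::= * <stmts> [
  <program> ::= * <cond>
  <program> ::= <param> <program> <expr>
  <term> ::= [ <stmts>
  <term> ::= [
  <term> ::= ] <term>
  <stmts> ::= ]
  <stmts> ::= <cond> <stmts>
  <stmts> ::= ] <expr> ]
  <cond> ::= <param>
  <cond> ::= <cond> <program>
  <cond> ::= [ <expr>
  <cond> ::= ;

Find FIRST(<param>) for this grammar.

{ *, ;, [, ] }

From <param> ::= <program>: add FIRST(<program>) = { *, ;, [, ] }.
<param> ::= * [ <param> <stmts> contributes {*}.
<param> ::= ; * contributes {;}.
From <param> ::= <expr>: add FIRST(<expr>) = { *, ;, [, ] }.
Union: FIRST(<param>) = { *, ;, [, ] }.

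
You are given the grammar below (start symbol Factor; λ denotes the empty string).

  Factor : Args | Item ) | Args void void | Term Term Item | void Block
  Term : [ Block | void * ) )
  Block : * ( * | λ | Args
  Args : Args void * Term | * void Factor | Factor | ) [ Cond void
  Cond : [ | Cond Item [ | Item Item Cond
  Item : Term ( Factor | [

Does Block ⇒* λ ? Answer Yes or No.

Block has an λ-production, so Block ⇒ λ.

Yes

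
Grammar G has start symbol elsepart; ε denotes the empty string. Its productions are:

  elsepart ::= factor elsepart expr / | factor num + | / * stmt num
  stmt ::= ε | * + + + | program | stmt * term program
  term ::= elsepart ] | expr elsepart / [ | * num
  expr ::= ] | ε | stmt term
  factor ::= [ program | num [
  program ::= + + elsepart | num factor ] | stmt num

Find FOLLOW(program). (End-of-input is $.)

In stmt ::= program: program is at the end, add FOLLOW(stmt) = { *, +, /, [, ], num }.
In stmt ::= stmt * term program: program is at the end, add FOLLOW(stmt) = { *, +, /, [, ], num }.
In factor ::= [ program: program is at the end, add FOLLOW(factor) = { /, [, ], num }.
Union: FOLLOW(program) = { *, +, /, [, ], num }.

{ *, +, /, [, ], num }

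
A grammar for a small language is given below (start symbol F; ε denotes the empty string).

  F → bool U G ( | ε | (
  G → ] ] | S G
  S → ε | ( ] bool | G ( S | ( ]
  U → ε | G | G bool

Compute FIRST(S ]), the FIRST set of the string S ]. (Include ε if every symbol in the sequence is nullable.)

{ (, ] }

Add FIRST(S)\{ε} = { (, ] }; S is nullable, continue.
] is a terminal; add {]} and stop.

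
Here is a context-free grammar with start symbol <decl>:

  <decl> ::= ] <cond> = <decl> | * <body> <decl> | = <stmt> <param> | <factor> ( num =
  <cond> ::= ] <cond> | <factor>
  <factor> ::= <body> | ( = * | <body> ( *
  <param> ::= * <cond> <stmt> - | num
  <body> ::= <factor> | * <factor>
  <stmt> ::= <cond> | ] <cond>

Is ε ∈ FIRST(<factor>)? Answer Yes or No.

No nonterminal in this grammar is nullable.
No production of <factor> has an RHS whose symbols are all nullable, so <factor> is not nullable.

No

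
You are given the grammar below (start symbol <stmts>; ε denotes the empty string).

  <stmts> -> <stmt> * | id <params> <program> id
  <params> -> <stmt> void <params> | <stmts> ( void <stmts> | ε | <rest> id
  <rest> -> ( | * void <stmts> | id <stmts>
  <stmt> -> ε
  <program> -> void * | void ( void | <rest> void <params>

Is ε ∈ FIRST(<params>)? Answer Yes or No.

<params> has an ε-production, so <params> ⇒ ε.

Yes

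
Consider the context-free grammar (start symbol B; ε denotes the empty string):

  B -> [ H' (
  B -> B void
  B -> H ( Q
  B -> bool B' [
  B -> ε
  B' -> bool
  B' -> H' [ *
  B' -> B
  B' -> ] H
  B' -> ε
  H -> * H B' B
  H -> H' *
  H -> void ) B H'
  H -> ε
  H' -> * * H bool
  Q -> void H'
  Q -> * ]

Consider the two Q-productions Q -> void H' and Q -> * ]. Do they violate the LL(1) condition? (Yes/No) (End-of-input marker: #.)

FIRST(void H') = { void } and FIRST(* ]) = { * }.
The FIRST sets are disjoint and neither alternative is nullable — no conflict.

No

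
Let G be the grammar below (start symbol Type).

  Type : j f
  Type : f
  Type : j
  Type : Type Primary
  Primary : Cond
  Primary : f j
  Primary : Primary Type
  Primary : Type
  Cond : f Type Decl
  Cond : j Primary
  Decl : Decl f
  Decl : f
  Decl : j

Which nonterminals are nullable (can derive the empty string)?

No nonterminal has an empty production or an RHS whose symbols are all nullable.

{ } (none)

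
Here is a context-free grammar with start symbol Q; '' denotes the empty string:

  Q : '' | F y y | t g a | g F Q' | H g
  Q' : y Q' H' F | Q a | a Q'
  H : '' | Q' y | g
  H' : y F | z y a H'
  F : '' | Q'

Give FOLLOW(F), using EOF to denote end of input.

In Q : F y y: add FIRST(y y) = { y }.
In Q : g F Q': add FIRST(Q') = { a, g, t, y }.
In Q' : y Q' H' F: F is at the end, add FOLLOW(Q') = { EOF, a, g, t, y, z }.
In H' : y F: F is at the end, add FOLLOW(H') = { EOF, a, g, t, y, z }.
Union: FOLLOW(F) = { EOF, a, g, t, y, z }.

{ EOF, a, g, t, y, z }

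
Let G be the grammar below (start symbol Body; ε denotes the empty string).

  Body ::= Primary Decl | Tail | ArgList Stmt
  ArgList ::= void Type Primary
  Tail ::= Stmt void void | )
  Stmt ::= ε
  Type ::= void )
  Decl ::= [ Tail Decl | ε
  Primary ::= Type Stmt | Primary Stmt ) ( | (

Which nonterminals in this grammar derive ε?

Directly nullable (have an ε-production): Stmt, Decl.
No other nonterminal has a production whose RHS symbols are all nullable.

{ Decl, Stmt }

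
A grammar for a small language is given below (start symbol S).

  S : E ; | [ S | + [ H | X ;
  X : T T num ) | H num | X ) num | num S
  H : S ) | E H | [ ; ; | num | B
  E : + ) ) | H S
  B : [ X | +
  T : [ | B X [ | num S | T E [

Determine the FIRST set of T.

T : [ contributes {[}.
From T : B X [: add FIRST(B) = { +, [ }.
T : num S contributes {num}.
From T : T E [: add FIRST(T) = { +, [, num }.
Union: FIRST(T) = { +, [, num }.

{ +, [, num }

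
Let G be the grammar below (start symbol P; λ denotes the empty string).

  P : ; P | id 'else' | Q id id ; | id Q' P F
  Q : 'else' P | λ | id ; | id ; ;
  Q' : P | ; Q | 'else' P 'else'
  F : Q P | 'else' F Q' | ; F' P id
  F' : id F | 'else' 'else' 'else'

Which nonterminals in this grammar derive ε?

{ Q }

Directly nullable (have an λ-production): Q.
No other nonterminal has a production whose RHS symbols are all nullable.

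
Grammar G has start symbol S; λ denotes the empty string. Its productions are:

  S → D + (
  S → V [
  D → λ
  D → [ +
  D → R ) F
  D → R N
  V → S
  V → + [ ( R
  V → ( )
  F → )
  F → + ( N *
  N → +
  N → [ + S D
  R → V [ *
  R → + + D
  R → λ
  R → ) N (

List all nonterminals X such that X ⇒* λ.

Directly nullable (have an λ-production): D, R.
No other nonterminal has a production whose RHS symbols are all nullable.

{ D, R }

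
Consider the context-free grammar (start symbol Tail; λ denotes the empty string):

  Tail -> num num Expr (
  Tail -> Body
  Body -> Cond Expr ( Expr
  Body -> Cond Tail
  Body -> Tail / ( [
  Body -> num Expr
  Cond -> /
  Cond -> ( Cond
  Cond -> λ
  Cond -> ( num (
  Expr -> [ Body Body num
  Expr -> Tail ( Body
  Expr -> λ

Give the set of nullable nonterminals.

Directly nullable (have an λ-production): Cond, Expr.
No other nonterminal has a production whose RHS symbols are all nullable.

{ Cond, Expr }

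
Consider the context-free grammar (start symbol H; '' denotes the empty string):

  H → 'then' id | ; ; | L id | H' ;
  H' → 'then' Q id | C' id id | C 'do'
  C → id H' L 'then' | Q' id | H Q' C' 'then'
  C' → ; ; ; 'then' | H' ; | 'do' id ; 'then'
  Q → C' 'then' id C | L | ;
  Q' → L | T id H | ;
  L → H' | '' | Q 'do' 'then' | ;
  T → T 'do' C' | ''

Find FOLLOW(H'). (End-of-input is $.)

In H → H' ;: add FIRST(;) = { ; }.
In C → id H' L 'then': add FIRST(L 'then') = { 'do', 'then', ;, id }.
In C' → H' ;: add FIRST(;) = { ; }.
In L → H': H' is at the end, add FOLLOW(L) = { 'do', 'then', ;, id }.
Union: FOLLOW(H') = { 'do', 'then', ;, id }.

{ 'do', 'then', ;, id }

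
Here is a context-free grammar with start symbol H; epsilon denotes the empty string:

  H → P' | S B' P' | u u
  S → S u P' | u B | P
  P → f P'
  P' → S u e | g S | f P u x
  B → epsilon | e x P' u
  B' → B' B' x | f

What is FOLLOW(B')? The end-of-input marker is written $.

{ f, g, u, x }

In H → S B' P': add FIRST(P') = { f, g, u }.
In B' → B' B' x: add FIRST(B' x) = { f }.
In B' → B' B' x: add FIRST(x) = { x }.
Union: FOLLOW(B') = { f, g, u, x }.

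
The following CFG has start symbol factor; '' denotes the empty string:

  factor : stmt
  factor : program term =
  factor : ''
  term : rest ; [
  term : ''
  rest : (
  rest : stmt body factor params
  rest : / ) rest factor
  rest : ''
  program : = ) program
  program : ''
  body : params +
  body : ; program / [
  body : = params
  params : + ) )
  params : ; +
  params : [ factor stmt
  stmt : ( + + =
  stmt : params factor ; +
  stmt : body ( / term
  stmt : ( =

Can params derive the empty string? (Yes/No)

No

Nullable nonterminals: factor, program, rest, term.
No production of params has an RHS whose symbols are all nullable, so params is not nullable.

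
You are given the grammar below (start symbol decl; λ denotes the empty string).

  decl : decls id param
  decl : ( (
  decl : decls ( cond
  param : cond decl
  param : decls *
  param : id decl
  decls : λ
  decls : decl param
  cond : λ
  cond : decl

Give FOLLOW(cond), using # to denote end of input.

{ #, (, *, id }

In decl : decls ( cond: cond is at the end, add FOLLOW(decl) = { #, (, *, id }.
In param : cond decl: add FIRST(decl) = { (, id }.
Union: FOLLOW(cond) = { #, (, *, id }.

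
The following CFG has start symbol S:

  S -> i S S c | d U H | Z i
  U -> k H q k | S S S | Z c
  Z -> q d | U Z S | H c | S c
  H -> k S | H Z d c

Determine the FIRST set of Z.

Z -> q d contributes {q}.
From Z -> U Z S: add FIRST(U) = { d, i, k, q }.
From Z -> H c: add FIRST(H) = { k }.
From Z -> S c: add FIRST(S) = { d, i, k, q }.
Union: FIRST(Z) = { d, i, k, q }.

{ d, i, k, q }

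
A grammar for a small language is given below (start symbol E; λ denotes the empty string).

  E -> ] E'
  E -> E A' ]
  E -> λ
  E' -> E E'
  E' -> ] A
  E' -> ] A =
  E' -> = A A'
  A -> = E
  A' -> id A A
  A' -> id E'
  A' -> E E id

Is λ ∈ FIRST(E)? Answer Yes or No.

Yes

E has an λ-production, so E ⇒ λ.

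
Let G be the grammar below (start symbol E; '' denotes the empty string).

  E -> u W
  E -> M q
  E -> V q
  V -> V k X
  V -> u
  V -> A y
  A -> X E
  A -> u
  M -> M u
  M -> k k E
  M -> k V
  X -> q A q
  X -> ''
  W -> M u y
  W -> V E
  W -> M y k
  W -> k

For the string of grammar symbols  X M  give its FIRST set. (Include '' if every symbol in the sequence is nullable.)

Add FIRST(X)\{''} = { q }; X is nullable, continue.
Add FIRST(M) = { k }; M is not nullable, stop.

{ k, q }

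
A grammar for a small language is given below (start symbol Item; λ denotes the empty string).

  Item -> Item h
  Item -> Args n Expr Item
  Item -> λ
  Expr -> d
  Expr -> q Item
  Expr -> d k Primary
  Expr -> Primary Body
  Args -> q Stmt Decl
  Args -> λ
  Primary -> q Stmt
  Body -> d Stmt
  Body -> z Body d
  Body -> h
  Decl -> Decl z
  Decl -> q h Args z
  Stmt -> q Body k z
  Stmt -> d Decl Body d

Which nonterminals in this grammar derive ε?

Directly nullable (have an λ-production): Item, Args.
No other nonterminal has a production whose RHS symbols are all nullable.

{ Args, Item }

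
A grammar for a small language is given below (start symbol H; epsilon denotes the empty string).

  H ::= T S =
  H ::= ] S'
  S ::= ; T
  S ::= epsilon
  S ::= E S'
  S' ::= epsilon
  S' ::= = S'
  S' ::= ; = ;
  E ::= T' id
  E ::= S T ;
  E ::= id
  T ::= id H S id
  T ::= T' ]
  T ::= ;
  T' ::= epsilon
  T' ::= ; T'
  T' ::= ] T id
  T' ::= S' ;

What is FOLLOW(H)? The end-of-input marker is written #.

H is the start symbol, so # ∈ FOLLOW(H).
In T ::= id H S id: add FIRST(S id) = { ;, =, ], id }.
Union: FOLLOW(H) = { #, ;, =, ], id }.

{ #, ;, =, ], id }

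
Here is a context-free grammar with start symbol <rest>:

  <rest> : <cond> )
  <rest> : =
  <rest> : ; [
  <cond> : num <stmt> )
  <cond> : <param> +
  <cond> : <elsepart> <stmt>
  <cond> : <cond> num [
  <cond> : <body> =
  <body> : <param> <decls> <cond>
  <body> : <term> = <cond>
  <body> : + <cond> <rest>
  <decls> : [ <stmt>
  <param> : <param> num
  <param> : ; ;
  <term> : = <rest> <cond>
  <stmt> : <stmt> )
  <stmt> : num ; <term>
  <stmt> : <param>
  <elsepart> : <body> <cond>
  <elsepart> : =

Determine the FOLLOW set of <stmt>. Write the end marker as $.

{ ), +, ;, =, num }

In <cond> : num <stmt> ): add FIRST()) = { ) }.
In <cond> : <elsepart> <stmt>: <stmt> is at the end, add FOLLOW(<cond>) = { ), +, ;, =, num }.
In <decls> : [ <stmt>: <stmt> is at the end, add FOLLOW(<decls>) = { +, ;, =, num }.
In <stmt> : <stmt> ): add FIRST()) = { ) }.
Union: FOLLOW(<stmt>) = { ), +, ;, =, num }.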